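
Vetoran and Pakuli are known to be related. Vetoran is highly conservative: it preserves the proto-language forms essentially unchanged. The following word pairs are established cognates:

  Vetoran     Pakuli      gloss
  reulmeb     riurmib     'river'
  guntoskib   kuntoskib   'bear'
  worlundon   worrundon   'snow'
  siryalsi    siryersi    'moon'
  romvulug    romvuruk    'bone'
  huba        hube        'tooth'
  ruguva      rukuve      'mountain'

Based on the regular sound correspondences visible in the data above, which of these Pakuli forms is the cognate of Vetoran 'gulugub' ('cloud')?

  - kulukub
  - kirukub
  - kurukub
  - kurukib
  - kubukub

kurukub

guntoskib ~ kuntoskib — Vetoran g corresponds to Pakuli k word-initially before a back vowel.
romvulug ~ romvuruk — Vetoran l corresponds to Pakuli r between vowels (before a back vowel).
ruguva ~ rukuve — Vetoran g corresponds to Pakuli k between vowels (before a back vowel).
Applying these to Vetoran 'gulugub':
  gulugub → kulugub   (g→k word-initially before a back vowel)
  kulugub → kurugub   (l→r between vowels (before a back vowel))
  kurugub → kurukub   (g→k between vowels (before a back vowel))
So the Pakuli cognate is 'kurukub'.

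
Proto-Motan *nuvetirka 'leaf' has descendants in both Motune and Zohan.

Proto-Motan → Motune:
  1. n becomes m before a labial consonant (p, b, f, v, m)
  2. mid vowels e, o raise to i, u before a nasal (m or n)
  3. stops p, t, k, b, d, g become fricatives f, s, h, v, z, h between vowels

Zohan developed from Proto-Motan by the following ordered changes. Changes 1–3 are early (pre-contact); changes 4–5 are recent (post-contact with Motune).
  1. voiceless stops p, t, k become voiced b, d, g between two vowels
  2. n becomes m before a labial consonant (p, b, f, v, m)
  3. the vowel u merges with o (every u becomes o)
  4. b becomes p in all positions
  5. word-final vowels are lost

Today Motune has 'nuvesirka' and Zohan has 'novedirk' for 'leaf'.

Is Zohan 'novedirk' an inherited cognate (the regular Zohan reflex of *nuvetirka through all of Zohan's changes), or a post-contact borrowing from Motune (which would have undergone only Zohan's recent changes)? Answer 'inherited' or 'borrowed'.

inherited

If inherited, *nuvetirka would pass through all of Zohan's changes:
Zohan: *nuvetirka
  nuvetirka → nuvedirka   [intervocalic voicing]
  nuvedirka (rule 2 does not apply)
  nuvedirka → novedirka   [vowel merger]
  novedirka (rule 4 does not apply)
  novedirka → novedirk   [apocope]
  giving Zohan novedirk.
If borrowed from Motune 'nuvesirka' after the early changes, it would undergo only the recent ones:
  rule 4 (unconditioned shift): no change (nuvesirka)
  rule 5 (apocope): nuvesirka → nuvesirk
  ⇒ as a loan: nuvesirk
Zohan 'novedirk' matches the inherited outcome exactly, so it is an inherited cognate, not a loan.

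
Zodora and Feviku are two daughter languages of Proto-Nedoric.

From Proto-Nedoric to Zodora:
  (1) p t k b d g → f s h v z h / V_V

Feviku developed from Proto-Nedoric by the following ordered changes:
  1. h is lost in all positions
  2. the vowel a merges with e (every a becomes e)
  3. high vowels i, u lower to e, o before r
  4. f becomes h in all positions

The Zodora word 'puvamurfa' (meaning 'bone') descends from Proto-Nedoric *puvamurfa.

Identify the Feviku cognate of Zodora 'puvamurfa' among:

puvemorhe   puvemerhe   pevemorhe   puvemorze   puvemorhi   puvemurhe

puvemorhe

Feviku: *puvamurfa
  puvamurfa (rule 1 does not apply)
  puvamurfa → puvemurfe   [vowel merger]
  puvemurfe → puvemorfe   [pre-rhotic lowering]
  puvemorfe → puvemorhe   [unconditioned shift]
  giving Feviku puvemorhe.
Only 'puvemorhe' matches the regular Feviku development of *puvamurfa.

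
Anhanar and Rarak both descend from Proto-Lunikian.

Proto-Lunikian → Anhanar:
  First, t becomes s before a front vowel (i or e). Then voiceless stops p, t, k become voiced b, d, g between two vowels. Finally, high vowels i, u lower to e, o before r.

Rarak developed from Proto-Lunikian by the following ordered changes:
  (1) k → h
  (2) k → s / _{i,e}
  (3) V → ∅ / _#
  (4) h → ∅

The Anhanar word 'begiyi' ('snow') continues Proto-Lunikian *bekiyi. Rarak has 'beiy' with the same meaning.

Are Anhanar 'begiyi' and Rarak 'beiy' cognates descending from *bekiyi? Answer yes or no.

yes

Derive the expected Rarak reflex of *bekiyi:
Rarak: start from *bekiyi.
  rule 1 (unconditioned shift): bekiyi → behiyi
  rule 2: no change — behiyi
  rule 3 (apocope): behiyi → behiy
  rule 4 (h-loss): behiy → beiy
  ⇒ Rarak beiy
Rarak 'beiy' matches the regular reflex exactly, so the pair is cognate.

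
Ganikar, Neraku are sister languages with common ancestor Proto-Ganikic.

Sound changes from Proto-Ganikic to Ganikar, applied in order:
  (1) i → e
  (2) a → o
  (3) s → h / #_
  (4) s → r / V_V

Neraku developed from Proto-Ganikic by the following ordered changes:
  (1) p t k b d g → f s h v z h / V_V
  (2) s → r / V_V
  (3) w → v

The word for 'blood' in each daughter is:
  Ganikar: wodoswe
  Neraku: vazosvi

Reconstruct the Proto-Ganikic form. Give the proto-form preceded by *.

*wadoswi

Position 1: Ganikar has w, Neraku has v. Ganikar preserves w here (none of its changes turn any other segment into w), so the proto-segment is *w.
Position 6: Ganikar has w, Neraku has v. Ganikar preserves w here (none of its changes turn any other segment into w), so the proto-segment is *w.
Position 7: Ganikar has e, Neraku has i. Neraku preserves i here (none of its changes turn any other segment into i), so the proto-segment is *i.
Verify the candidate proto-form against each daughter:
Ganikar: start from *wadoswi.
  rule 1 (vowel merger): wadoswi → wadoswe
  rule 2 (vowel merger): wadoswe → wodoswe
  rule 3: no change — wodoswe
  rule 4: no change — wodoswe
  ⇒ Ganikar wodoswe
Neraku: *wadoswi > wazoswi > vazosvi  (by intervocalic lenition, unconditioned shift)
No other proto-form is consistent with every reflex, so the reconstruction is *wadoswi.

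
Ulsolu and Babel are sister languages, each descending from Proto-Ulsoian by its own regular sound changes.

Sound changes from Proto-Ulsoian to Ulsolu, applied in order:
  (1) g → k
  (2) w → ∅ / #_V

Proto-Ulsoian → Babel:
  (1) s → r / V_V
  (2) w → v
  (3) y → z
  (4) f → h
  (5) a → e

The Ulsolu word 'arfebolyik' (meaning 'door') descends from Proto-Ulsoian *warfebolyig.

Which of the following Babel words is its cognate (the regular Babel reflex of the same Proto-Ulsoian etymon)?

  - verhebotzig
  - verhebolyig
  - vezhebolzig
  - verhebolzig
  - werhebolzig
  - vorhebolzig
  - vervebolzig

verhebolzig

Babel: *warfebolyig
  warfebolyig (rule 1 does not apply)
  warfebolyig → varfebolyig   [unconditioned shift]
  varfebolyig → varfebolzig   [unconditioned shift]
  varfebolzig → varhebolzig   [unconditioned shift]
  varhebolzig → verhebolzig   [vowel merger]
  giving Babel verhebolzig.
Only 'verhebolzig' matches the regular Babel development of *warfebolyig.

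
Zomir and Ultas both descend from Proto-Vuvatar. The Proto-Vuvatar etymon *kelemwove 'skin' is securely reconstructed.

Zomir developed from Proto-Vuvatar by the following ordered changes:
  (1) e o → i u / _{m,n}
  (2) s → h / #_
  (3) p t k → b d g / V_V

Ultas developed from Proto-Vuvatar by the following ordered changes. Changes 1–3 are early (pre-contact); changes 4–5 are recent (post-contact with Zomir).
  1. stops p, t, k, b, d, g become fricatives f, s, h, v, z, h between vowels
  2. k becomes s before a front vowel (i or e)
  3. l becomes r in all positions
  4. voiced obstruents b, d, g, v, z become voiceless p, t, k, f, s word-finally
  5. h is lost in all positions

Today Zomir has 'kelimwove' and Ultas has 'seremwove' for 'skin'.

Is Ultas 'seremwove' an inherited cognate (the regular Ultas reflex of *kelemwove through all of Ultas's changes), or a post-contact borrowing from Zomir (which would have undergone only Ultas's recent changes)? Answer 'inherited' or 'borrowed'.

inherited

If inherited, *kelemwove would pass through all of Ultas's changes:
Ultas: *kelemwove > selemwove > seremwove  (by palatalisation, unconditioned shift)
If borrowed from Zomir 'kelimwove' after the early changes, it would undergo only the recent ones:
  rule 4 (final devoicing): no change (kelimwove)
  rule 5 (h-loss): no change (kelimwove)
  ⇒ as a loan: kelimwove
Ultas 'seremwove' matches the inherited outcome exactly, so it is an inherited cognate, not a loan.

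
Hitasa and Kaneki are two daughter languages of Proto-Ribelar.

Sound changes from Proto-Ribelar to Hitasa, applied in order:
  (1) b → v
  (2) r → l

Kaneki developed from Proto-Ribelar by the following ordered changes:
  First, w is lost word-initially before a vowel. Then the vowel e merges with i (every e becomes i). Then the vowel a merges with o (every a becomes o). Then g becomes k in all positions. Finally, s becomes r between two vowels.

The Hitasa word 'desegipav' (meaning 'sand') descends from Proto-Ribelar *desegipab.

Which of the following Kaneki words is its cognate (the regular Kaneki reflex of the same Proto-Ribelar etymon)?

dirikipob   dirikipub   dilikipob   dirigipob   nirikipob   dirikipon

Kaneki: *desegipab > disigipab > disigipob > disikipob > dirikipob  (by vowel merger, vowel merger, unconditioned shift, rhotacism)
Among the options, 'dirikipob' alone shows every Kaneki change applied in order.

dirikipob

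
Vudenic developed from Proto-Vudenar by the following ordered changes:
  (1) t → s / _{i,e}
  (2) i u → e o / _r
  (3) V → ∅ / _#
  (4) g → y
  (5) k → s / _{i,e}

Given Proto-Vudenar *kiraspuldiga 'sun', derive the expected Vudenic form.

Vudenic: *kiraspuldiga > keraspuldiga > keraspuldig > keraspuldiy > seraspuldiy  (by pre-rhotic lowering, apocope, unconditioned shift, palatalisation)

seraspuldiy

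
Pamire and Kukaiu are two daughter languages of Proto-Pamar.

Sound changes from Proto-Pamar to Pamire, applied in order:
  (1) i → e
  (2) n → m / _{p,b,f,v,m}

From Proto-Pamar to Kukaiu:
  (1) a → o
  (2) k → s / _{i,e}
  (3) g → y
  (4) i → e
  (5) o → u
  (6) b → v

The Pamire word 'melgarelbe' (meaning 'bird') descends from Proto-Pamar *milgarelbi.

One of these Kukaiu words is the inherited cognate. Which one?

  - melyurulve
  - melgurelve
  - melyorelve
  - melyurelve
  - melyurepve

melyurelve

Kukaiu: start from *milgarelbi.
  rule 1 (vowel merger): milgarelbi → milgorelbi
  rule 2: no change — milgorelbi
  rule 3 (unconditioned shift): milgorelbi → milyorelbi
  rule 4 (vowel merger): milyorelbi → melyorelbe
  rule 5 (vowel merger): melyorelbe → melyurelbe
  rule 6 (unconditioned shift): melyurelbe → melyurelve
  ⇒ Kukaiu melyurelve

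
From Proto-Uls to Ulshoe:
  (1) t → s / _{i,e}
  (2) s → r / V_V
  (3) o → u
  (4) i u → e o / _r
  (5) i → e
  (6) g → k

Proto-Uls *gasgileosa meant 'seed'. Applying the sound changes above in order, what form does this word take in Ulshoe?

Ulshoe: *gasgileosa
  gasgileosa (rule 1 does not apply)
  gasgileosa → gasgileora   [rhotacism]
  gasgileora → gasgileura   [vowel merger]
  gasgileura → gasgileora   [pre-rhotic lowering]
  gasgileora → gasgeleora   [vowel merger]
  gasgeleora → kaskeleora   [unconditioned shift]
  giving Ulshoe kaskeleora.

kaskeleora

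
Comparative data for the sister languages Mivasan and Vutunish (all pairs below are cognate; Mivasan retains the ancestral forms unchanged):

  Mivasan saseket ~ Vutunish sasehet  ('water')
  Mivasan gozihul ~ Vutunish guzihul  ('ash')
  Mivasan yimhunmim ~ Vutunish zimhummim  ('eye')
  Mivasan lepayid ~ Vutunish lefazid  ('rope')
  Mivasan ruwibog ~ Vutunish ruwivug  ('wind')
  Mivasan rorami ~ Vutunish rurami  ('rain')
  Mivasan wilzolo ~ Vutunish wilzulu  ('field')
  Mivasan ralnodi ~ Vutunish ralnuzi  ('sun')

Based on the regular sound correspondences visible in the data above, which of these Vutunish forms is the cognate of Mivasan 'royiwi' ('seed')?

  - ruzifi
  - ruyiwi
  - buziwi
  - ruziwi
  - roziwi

ruziwi

gozihul ~ guzihul, ruwibog ~ ruwivug — Mivasan o corresponds to Vutunish u after a consonant, before a consonant other than r, m, n, p, b, f, v.
lepayid ~ lefazid — Mivasan y corresponds to Vutunish z between vowels (before a front vowel).
Applying these to Mivasan 'royiwi':
  royiwi → ruyiwi   (o→u after a consonant, before a consonant other than r, m, n, p, b, f, v)
  ruyiwi → ruziwi   (y→z between vowels (before a front vowel))
So the Vutunish cognate is 'ruziwi'.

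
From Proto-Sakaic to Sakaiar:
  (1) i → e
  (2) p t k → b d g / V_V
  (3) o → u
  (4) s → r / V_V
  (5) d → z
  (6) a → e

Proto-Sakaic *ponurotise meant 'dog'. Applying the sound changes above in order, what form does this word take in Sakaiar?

punuruzere

Sakaiar: *ponurotise
  ponurotise → ponurotese   [vowel merger]
  ponurotese → ponurodese   [intervocalic voicing]
  ponurodese → punurudese   [vowel merger]
  punurudese → punurudere   [rhotacism]
  punurudere → punuruzere   [unconditioned shift]
  punuruzere (rule 6 does not apply)
  giving Sakaiar punuruzere.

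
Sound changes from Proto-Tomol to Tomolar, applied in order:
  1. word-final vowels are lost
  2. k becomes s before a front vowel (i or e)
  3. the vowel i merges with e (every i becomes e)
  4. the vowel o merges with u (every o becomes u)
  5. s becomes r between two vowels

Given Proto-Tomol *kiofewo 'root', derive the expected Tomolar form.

seufew

Tomolar: *kiofewo
  kiofewo → kiofew   [apocope]
  kiofew → siofew   [palatalisation]
  siofew → seofew   [vowel merger]
  seofew → seufew   [vowel merger]
  seufew (rule 5 does not apply)
  giving Tomolar seufew.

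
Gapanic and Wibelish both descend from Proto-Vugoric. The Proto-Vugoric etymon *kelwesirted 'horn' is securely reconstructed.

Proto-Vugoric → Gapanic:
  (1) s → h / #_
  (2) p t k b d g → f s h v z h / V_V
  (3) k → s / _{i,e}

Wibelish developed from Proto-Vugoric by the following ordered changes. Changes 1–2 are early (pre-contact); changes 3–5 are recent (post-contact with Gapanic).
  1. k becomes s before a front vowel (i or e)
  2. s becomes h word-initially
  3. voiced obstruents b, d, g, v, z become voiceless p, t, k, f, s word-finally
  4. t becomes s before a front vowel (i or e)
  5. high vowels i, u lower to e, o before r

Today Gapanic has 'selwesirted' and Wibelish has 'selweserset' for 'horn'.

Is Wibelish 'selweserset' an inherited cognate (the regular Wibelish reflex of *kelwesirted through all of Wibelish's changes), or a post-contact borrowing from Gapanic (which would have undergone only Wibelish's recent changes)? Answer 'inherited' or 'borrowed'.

If inherited, *kelwesirted would pass through all of Wibelish's changes:
Wibelish: *kelwesirted > selwesirted > helwesirted > helwesirtet > helwesirset > helweserset  (by palatalisation, debuccalisation, final devoicing, palatalisation, pre-rhotic lowering)
If borrowed from Gapanic 'selwesirted' after the early changes, it would undergo only the recent ones:
  rule 3 (final devoicing): selwesirted → selwesirtet
  rule 4 (palatalisation): selwesirtet → selwesirset
  rule 5 (pre-rhotic lowering): selwesirset → selweserset
  ⇒ as a loan: selweserset
Wibelish 'selweserset' matches the loan outcome 'selweserset', not the inherited 'helweserset' — it skipped the early Wibelish changes, so it was borrowed from Gapanic.

borrowed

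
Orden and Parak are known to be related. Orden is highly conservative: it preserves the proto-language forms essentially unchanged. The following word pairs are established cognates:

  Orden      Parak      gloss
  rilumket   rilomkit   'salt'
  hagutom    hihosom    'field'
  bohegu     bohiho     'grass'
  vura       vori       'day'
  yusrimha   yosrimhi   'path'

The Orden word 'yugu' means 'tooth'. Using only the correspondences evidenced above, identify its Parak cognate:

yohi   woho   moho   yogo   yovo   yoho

yoho

hagutom ~ hihosom, yusrimha ~ yosrimhi — Orden u corresponds to Parak o after a consonant, before a consonant other than r, m, n, p, b, f, v.
hagutom ~ hihosom, bohegu ~ bohiho — Orden g corresponds to Parak h between vowels (before a back vowel).
bohegu ~ bohiho — Orden u corresponds to Parak o word-finally.
Applying these to Orden 'yugu':
  yugu → yogu   (u→o after a consonant, before a consonant other than r, m, n, p, b, f, v)
  yogu → yohu   (g→h between vowels (before a back vowel))
  yohu → yoho   (u→o word-finally)
So the Parak cognate is 'yoho'.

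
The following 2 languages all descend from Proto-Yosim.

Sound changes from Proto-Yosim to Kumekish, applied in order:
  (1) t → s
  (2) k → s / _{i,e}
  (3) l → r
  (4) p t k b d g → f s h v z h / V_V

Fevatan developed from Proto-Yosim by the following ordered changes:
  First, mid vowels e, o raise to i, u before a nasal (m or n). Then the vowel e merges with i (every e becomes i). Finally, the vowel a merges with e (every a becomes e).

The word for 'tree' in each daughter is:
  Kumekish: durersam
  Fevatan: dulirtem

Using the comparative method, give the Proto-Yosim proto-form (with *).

*dulertam

Position 3: Kumekish has r, Fevatan has l. Fevatan preserves l here (none of its changes turn any other segment into l), so the proto-segment is *l.
Position 4: Kumekish has e, Fevatan has i. Kumekish preserves e here (none of its changes turn any other segment into e), so the proto-segment is *e.
This points to *dulertam. Verify forward in each daughter:
Kumekish: *dulertam > dulersam > durersam  (by unconditioned shift, unconditioned shift)
Fevatan: *dulertam > dulirtam > dulirtem  (by vowel merger, vowel merger)
Only *dulertam yields all of Kumekish durersam, Fevatan dulirtem.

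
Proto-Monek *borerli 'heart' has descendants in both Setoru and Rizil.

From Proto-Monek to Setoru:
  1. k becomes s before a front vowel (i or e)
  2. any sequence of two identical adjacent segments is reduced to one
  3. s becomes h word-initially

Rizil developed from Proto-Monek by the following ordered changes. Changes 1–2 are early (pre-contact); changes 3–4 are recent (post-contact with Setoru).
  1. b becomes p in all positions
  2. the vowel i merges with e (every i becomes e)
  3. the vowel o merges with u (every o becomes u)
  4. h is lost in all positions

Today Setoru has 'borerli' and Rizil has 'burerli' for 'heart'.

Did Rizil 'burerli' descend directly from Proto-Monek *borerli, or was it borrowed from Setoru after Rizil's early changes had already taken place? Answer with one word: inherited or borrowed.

borrowed

If inherited, *borerli would pass through all of Rizil's changes:
Rizil: *borerli > porerli > porerle > purerle  (by unconditioned shift, vowel merger, vowel merger)
If borrowed from Setoru 'borerli' after the early changes, it would undergo only the recent ones:
  rule 3 (vowel merger): borerli → burerli
  rule 4 (h-loss): no change (burerli)
  ⇒ as a loan: burerli
Rizil 'burerli' matches the loan outcome 'burerli', not the inherited 'purerle' — it skipped the early Rizil changes, so it was borrowed from Setoru.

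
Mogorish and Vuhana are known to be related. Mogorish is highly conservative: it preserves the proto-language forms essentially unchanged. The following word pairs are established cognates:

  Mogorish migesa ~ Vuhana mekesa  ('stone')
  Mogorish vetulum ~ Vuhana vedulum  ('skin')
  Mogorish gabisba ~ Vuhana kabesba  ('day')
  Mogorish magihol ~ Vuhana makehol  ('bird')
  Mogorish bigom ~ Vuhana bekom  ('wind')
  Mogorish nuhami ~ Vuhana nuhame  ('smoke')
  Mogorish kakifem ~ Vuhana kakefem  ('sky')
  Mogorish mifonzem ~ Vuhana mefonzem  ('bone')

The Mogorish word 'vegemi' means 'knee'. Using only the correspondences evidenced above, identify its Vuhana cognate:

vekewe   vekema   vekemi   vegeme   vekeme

vekeme

migesa ~ mekesa — Mogorish g corresponds to Vuhana k between vowels (before a front vowel).
nuhami ~ nuhame — Mogorish i corresponds to Vuhana e word-finally.
Applying these to Mogorish 'vegemi':
  vegemi → vekemi   (g→k between vowels (before a front vowel))
  vekemi → vekeme   (i→e word-finally)
So the Vuhana cognate is 'vekeme'.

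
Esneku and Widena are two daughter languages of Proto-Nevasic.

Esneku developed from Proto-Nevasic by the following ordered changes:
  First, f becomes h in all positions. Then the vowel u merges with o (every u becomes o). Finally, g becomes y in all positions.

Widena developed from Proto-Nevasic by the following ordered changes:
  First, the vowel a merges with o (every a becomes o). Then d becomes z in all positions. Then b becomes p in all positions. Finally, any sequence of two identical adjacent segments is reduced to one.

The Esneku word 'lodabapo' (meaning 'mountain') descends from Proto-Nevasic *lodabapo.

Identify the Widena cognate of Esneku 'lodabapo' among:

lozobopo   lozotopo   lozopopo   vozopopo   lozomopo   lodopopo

lozopopo

Widena: *lodabapo > lodobopo > lozobopo > lozopopo  (by vowel merger, unconditioned shift, unconditioned shift)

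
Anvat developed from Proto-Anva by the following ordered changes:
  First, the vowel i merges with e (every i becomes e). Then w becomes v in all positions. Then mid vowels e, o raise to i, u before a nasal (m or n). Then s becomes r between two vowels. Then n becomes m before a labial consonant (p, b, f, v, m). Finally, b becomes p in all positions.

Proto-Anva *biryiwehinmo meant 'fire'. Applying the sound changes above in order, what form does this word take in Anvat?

Anvat: *biryiwehinmo > beryewehenmo > beryevehenmo > beryevehinmo > beryevehimmo > peryevehimmo  (by vowel merger, unconditioned shift, pre-nasal raising, nasal place assimilation, unconditioned shift)

peryevehimmo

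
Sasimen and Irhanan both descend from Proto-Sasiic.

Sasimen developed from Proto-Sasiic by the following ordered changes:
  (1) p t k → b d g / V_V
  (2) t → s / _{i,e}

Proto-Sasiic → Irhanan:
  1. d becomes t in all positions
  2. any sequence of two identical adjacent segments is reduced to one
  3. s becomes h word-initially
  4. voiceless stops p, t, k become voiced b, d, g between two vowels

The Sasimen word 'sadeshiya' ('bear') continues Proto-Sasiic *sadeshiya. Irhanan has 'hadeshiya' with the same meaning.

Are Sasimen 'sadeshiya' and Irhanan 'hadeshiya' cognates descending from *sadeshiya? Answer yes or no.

yes

Derive the expected Irhanan reflex of *sadeshiya:
Irhanan: *sadeshiya > sateshiya > hateshiya > hadeshiya  (by unconditioned shift, debuccalisation, intervocalic voicing)
Irhanan 'hadeshiya' matches the regular reflex exactly, so the pair is cognate.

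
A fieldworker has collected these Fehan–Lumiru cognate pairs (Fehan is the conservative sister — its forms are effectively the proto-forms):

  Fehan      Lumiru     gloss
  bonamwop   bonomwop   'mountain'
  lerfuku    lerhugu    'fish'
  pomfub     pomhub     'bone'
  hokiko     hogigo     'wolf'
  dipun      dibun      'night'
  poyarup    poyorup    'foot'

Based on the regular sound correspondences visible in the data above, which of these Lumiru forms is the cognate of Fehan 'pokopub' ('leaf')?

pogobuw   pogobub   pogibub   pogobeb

hokiko ~ hogigo — Fehan k corresponds to Lumiru g between vowels (before a back vowel).
dipun ~ dibun — Fehan p corresponds to Lumiru b between vowels (before a back vowel).
Applying these to Fehan 'pokopub':
  pokopub → pogopub   (k→g between vowels (before a back vowel))
  pogopub → pogobub   (p→b between vowels (before a back vowel))
So the Lumiru cognate is 'pogobub'.

pogobub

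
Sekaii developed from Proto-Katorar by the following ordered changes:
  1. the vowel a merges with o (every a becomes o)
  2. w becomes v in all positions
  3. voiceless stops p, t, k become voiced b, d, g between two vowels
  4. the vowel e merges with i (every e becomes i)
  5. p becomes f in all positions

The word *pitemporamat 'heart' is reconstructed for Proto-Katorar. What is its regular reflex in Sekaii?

Sekaii: *pitemporamat > pitemporomot > pidemporomot > pidimporomot > fidimforomot  (by vowel merger, intervocalic voicing, vowel merger, unconditioned shift)

fidimforomot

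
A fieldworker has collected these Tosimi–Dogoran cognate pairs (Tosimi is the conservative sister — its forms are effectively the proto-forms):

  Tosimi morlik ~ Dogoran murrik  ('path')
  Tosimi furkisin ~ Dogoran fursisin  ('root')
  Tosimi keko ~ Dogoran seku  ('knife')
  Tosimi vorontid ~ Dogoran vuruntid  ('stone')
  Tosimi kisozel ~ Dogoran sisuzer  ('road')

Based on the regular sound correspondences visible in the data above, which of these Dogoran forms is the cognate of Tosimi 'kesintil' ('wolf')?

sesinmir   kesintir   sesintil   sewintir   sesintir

sesintir

keko ~ seku — Tosimi k corresponds to Dogoran s word-initially before a front vowel.
kisozel ~ sisuzer — Tosimi l corresponds to Dogoran r word-finally.
Applying these to Tosimi 'kesintil':
  kesintil → sesintil   (k→s word-initially before a front vowel)
  sesintil → sesintir   (l→r word-finally)
So the Dogoran cognate is 'sesintir'.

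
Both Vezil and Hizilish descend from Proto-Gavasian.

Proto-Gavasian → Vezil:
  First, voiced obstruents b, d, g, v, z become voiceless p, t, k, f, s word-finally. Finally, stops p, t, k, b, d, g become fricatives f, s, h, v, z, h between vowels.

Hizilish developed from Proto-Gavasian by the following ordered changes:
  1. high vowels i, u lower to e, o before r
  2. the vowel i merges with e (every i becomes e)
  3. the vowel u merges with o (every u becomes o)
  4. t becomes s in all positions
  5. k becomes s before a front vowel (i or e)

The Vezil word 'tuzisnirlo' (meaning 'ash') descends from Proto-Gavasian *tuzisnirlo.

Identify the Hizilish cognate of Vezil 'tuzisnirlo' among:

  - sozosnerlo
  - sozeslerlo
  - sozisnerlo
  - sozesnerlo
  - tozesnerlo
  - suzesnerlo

Hizilish: *tuzisnirlo > tuzisnerlo > tuzesnerlo > tozesnerlo > sozesnerlo  (by pre-rhotic lowering, vowel merger, vowel merger, unconditioned shift)
The other candidates each miss or misapply at least one Hizilish change.

sozesnerlo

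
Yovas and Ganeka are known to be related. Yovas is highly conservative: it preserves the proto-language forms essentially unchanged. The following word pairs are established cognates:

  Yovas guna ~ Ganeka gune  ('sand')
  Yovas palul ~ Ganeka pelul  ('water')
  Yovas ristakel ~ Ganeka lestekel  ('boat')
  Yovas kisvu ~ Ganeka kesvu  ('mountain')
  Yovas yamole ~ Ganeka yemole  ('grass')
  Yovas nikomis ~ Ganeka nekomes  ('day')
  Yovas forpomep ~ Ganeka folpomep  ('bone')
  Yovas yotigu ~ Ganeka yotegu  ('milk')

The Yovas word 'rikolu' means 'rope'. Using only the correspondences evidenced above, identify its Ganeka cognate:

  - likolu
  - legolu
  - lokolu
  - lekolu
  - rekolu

ristakel ~ lestekel — Yovas r corresponds to Ganeka l word-initially before a front vowel.
ristakel ~ lestekel, kisvu ~ kesvu — Yovas i corresponds to Ganeka e after a consonant, before a consonant other than r, m, n, p, b, f, v.
Applying these to Yovas 'rikolu':
  rikolu → likolu   (r→l word-initially before a front vowel)
  likolu → lekolu   (i→e after a consonant, before a consonant other than r, m, n, p, b, f, v)
So the Ganeka cognate is 'lekolu'.

lekolu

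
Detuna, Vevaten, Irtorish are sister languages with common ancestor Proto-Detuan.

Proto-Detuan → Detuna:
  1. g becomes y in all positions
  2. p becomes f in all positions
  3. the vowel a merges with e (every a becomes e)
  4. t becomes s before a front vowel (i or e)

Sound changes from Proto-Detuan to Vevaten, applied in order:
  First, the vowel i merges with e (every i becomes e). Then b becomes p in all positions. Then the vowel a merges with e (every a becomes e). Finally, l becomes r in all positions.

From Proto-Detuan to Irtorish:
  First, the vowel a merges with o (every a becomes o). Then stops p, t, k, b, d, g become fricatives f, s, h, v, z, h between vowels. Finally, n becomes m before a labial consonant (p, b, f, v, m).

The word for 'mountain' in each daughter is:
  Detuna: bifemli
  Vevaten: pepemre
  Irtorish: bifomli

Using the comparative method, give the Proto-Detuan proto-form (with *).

Position 6: Detuna has l, Vevaten has r, Irtorish has l. Detuna preserves l here (none of its changes turn any other segment into l), so the proto-segment is *l.
Position 1: Detuna has b, Vevaten has p, Irtorish has b. Detuna preserves b here (none of its changes turn any other segment into b), so the proto-segment is *b.
This points to *bipamli. Verify forward in each daughter:
Detuna: start from *bipamli.
  rule 1: no change — bipamli
  rule 2 (unconditioned shift): bipamli → bifamli
  rule 3 (vowel merger): bifamli → bifemli
  rule 4: no change — bifemli
  ⇒ Detuna bifemli
Vevaten: *bipamli
  bipamli → bepamle   [vowel merger]
  bepamle → pepamle   [unconditioned shift]
  pepamle → pepemle   [vowel merger]
  pepemle → pepemre   [unconditioned shift]
  giving Vevaten pepemre.
Irtorish: *bipamli
  bipamli → bipomli   [vowel merger]
  bipomli → bifomli   [intervocalic lenition]
  bifomli (rule 3 does not apply)
  giving Irtorish bifomli.
Only *bipamli yields all of Detuna bifemli, Vevaten pepemre, Irtorish bifomli.

*bipamli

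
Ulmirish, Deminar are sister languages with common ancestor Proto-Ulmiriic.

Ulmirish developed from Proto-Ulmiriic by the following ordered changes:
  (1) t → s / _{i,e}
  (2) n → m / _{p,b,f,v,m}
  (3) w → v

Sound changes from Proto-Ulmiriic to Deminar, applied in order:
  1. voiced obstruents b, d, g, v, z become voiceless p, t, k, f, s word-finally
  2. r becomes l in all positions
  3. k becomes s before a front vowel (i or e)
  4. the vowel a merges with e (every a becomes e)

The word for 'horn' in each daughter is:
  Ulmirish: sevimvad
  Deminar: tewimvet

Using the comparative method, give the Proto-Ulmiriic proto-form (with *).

*tewimvad

Position 3: Ulmirish has v, Deminar has w. Deminar preserves w here (none of its changes turn any other segment into w), so the proto-segment is *w.
Position 8: Ulmirish has d, Deminar has t. Ulmirish preserves d here (none of its changes turn any other segment into d), so the proto-segment is *d.
Continuing position by position gives *tewimvad; check it forward:
Ulmirish: *tewimvad
  tewimvad → sewimvad   [palatalisation]
  sewimvad (rule 2 does not apply)
  sewimvad → sevimvad   [unconditioned shift]
  giving Ulmirish sevimvad.
Deminar: start from *tewimvad.
  rule 1 (final devoicing): tewimvad → tewimvat
  rule 2: no change — tewimvat
  rule 3: no change — tewimvat
  rule 4 (vowel merger): tewimvat → tewimvet
  ⇒ Deminar tewimvet
*tewimvad is the unique common source.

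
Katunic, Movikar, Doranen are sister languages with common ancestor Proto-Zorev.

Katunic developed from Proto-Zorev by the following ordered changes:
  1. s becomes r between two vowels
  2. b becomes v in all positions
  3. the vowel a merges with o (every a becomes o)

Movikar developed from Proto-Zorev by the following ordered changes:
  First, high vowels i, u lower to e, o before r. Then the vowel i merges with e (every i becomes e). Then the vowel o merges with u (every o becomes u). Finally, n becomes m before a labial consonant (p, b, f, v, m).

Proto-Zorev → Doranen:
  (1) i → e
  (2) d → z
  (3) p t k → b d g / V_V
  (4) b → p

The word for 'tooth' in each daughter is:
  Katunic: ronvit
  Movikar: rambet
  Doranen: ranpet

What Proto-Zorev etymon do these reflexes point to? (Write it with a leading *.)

*ranbit

Position 4: Katunic has v, Movikar has b, Doranen has p. Movikar preserves b here (none of its changes turn any other segment into b), so the proto-segment is *b.
Position 3: Katunic has n, Movikar has m, Doranen has n. Katunic preserves n here (none of its changes turn any other segment into n), so the proto-segment is *n.
Verify the candidate proto-form against each daughter:
Katunic: *ranbit > ranvit > ronvit  (by unconditioned shift, vowel merger)
Movikar: *ranbit > ranbet > rambet  (by vowel merger, nasal place assimilation)
Doranen: *ranbit > ranbet > ranpet  (by vowel merger, unconditioned shift)
Only *ranbit yields all of Katunic ronvit, Movikar rambet, Doranen ranpet.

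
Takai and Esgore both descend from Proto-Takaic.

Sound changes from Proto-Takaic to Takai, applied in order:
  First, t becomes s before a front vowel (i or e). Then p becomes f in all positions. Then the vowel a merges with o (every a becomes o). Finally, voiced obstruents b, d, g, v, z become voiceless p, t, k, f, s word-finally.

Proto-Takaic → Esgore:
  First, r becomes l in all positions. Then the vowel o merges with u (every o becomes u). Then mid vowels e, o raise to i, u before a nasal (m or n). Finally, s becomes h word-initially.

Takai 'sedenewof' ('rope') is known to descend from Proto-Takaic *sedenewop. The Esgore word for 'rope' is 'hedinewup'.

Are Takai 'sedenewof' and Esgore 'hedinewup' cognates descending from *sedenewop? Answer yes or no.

Derive the expected Esgore reflex of *sedenewop:
Esgore: *sedenewop > sedenewup > sedinewup > hedinewup  (by vowel merger, pre-nasal raising, debuccalisation)
Esgore 'hedinewup' matches the regular reflex exactly, so the pair is cognate.

yes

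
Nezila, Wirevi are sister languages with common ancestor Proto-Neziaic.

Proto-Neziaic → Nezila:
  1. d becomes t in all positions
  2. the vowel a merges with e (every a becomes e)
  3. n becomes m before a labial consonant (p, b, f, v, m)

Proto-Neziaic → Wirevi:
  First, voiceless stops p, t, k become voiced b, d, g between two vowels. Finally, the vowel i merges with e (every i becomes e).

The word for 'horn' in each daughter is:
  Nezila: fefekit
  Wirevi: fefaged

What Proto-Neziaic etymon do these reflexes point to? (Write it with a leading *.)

Position 7: Nezila has t, Wirevi has d. Taking the neighbouring segments as reconstructed: Nezila t could go back to *t or *d; Wirevi d can only go back to *d — the one source consistent with every daughter is *d.
Position 4: Nezila has e, Wirevi has a. Wirevi preserves a here (none of its changes turn any other segment into a), so the proto-segment is *a.
Position 5: Nezila has k, Wirevi has g. Nezila preserves k here (none of its changes turn any other segment into k), so the proto-segment is *k.
Continuing position by position gives *fefakid; check it forward:
Nezila: *fefakid
  fefakid → fefakit   [unconditioned shift]
  fefakit → fefekit   [vowel merger]
  fefekit (rule 3 does not apply)
  giving Nezila fefekit.
Wirevi: *fefakid > fefagid > fefaged  (by intervocalic voicing, vowel merger)
No other proto-form is consistent with every reflex, so the reconstruction is *fefakid.

*fefakid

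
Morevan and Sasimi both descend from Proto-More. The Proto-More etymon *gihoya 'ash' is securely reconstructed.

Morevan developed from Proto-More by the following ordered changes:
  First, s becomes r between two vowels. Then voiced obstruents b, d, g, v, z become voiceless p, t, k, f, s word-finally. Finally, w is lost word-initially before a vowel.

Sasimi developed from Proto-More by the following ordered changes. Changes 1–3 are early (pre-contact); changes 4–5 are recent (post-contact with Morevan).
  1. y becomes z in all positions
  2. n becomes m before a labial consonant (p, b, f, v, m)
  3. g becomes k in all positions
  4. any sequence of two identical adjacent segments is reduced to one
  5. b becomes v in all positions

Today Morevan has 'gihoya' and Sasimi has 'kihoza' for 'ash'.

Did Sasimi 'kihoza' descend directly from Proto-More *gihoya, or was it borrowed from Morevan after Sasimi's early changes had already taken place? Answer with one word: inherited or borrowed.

inherited

If inherited, *gihoya would pass through all of Sasimi's changes:
Sasimi: *gihoya
  gihoya → gihoza   [unconditioned shift]
  gihoza (rule 2 does not apply)
  gihoza → kihoza   [unconditioned shift]
  kihoza (rule 4 does not apply)
  kihoza (rule 5 does not apply)
  giving Sasimi kihoza.
If borrowed from Morevan 'gihoya' after the early changes, it would undergo only the recent ones:
  rule 4 (degemination): no change (gihoya)
  rule 5 (unconditioned shift): no change (gihoya)
  ⇒ as a loan: gihoya
Sasimi 'kihoza' matches the inherited outcome exactly, so it is an inherited cognate, not a loan.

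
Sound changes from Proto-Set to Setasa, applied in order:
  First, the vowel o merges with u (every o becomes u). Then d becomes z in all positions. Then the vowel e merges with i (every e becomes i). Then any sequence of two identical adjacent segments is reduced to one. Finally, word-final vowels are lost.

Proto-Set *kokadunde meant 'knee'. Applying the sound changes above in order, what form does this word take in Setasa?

Setasa: *kokadunde > kukadunde > kukazunze > kukazunzi > kukazunz  (by vowel merger, unconditioned shift, vowel merger, apocope)

kukazunz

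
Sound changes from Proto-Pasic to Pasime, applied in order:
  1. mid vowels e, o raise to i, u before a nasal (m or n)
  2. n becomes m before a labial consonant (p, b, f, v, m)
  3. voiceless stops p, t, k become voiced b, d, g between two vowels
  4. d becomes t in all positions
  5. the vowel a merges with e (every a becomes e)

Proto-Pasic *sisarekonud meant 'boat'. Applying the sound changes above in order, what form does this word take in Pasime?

siseregunut

Pasime: *sisarekonud > sisarekunud > sisaregunud > sisaregunut > siseregunut  (by pre-nasal raising, intervocalic voicing, unconditioned shift, vowel merger)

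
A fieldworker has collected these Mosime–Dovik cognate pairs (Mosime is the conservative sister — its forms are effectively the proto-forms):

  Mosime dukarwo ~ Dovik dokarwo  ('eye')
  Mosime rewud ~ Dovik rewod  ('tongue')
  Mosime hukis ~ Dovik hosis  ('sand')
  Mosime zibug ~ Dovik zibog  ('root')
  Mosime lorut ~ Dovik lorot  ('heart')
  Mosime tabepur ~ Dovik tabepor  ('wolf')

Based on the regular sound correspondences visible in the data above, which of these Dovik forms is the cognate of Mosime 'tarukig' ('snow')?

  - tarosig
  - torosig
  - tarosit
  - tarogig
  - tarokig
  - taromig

dukarwo ~ dokarwo, rewud ~ rewod — Mosime u corresponds to Dovik o after a consonant, before a consonant other than r, m, n, p, b, f, v.
hukis ~ hosis — Mosime k corresponds to Dovik s between vowels (before a front vowel).
Applying these to Mosime 'tarukig':
  tarukig → tarokig   (u→o after a consonant, before a consonant other than r, m, n, p, b, f, v)
  tarokig → tarosig   (k→s between vowels (before a front vowel))
So the Dovik cognate is 'tarosig'.

tarosig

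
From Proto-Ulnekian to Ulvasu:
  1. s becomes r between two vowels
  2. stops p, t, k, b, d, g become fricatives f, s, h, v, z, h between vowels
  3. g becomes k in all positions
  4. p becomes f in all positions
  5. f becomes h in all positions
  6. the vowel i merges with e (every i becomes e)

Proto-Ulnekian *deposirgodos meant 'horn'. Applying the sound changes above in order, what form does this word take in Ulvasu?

Ulvasu: start from *deposirgodos.
  rule 1 (rhotacism): deposirgodos → deporirgodos
  rule 2 (intervocalic lenition): deporirgodos → deforirgozos
  rule 3 (unconditioned shift): deforirgozos → deforirkozos
  rule 4: no change — deforirkozos
  rule 5 (unconditioned shift): deforirkozos → dehorirkozos
  rule 6 (vowel merger): dehorirkozos → dehorerkozos
  ⇒ Ulvasu dehorerkozos

dehorerkozos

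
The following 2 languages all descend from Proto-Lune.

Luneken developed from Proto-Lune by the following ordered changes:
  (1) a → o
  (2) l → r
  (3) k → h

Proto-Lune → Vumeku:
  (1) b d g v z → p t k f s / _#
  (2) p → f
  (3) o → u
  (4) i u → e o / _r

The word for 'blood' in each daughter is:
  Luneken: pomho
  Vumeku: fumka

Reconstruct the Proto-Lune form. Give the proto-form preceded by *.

Position 4: Luneken has h, Vumeku has k. Taking the neighbouring segments as reconstructed: Luneken h could go back to *k or *h; Vumeku k can only go back to *k — the one source consistent with every daughter is *k.
Position 5: Luneken has o, Vumeku has a. Vumeku preserves a here (none of its changes turn any other segment into a), so the proto-segment is *a.
Position 1: Luneken has p, Vumeku has f. Luneken preserves p here (none of its changes turn any other segment into p), so the proto-segment is *p.
Continuing position by position gives *pomka; check it forward:
Luneken: *pomka > pomko > pomho  (by vowel merger, unconditioned shift)
Vumeku: *pomka
  pomka (rule 1 does not apply)
  pomka → fomka   [unconditioned shift]
  fomka → fumka   [vowel merger]
  fumka (rule 4 does not apply)
  giving Vumeku fumka.
Only *pomka yields all of Luneken pomho, Vumeku fumka.

*pomka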